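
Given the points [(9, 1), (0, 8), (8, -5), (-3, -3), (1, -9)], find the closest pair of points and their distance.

Computing all pairwise distances among 5 points:

d((9, 1), (0, 8)) = 11.4018
d((9, 1), (8, -5)) = 6.0828 <-- minimum
d((9, 1), (-3, -3)) = 12.6491
d((9, 1), (1, -9)) = 12.8062
d((0, 8), (8, -5)) = 15.2643
d((0, 8), (-3, -3)) = 11.4018
d((0, 8), (1, -9)) = 17.0294
d((8, -5), (-3, -3)) = 11.1803
d((8, -5), (1, -9)) = 8.0623
d((-3, -3), (1, -9)) = 7.2111

Closest pair: (9, 1) and (8, -5) with distance 6.0828

The closest pair is (9, 1) and (8, -5) with Euclidean distance 6.0828. For 5 points, brute-force pairwise comparison is shown above. For large n, the divide-and-conquer algorithm (sort by x, recurse on halves, check the dividing strip) achieves O(n log n).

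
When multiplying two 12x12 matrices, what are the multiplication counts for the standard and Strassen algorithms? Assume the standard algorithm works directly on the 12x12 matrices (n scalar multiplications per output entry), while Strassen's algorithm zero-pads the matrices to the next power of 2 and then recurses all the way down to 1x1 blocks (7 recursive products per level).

Matrix multiplication for 12x12 matrices:

Strassen's algorithm requires power-of-2 dimensions. Pad 12x12 to 16x16 (next power of 2).

Standard algorithm: 12^3 = 1728 multiplications
Strassen's algorithm: 7^(log2(16)) = 7^4 = 2401 multiplications
Difference: 1728 - 2401 = -673 (Strassen uses MORE here due to padding overhead — for small or just-over-power-of-2 n, padding can outweigh the per-level savings)

Standard: 1728 multiplications (12^3). Strassen: 2401 multiplications (7^4, after padding to 16x16). Strassen reduces 8 recursive multiplications to 7 at each level.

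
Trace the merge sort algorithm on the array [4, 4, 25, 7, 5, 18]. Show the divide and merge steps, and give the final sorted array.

Merge sort trace:

Split: [4, 4, 25, 7, 5, 18] -> [4, 4, 25] and [7, 5, 18]
  Split: [4, 4, 25] -> [4] and [4, 25]
    Split: [4, 25] -> [4] and [25]
    Merge: [4] + [25] -> [4, 25]
  Merge: [4] + [4, 25] -> [4, 4, 25]
  Split: [7, 5, 18] -> [7] and [5, 18]
    Split: [5, 18] -> [5] and [18]
    Merge: [5] + [18] -> [5, 18]
  Merge: [7] + [5, 18] -> [5, 7, 18]
Merge: [4, 4, 25] + [5, 7, 18] -> [4, 4, 5, 7, 18, 25]

Final sorted array: [4, 4, 5, 7, 18, 25]

The merge sort proceeds by recursively splitting the array and merging sorted halves.
After all merges, the sorted array is [4, 4, 5, 7, 18, 25].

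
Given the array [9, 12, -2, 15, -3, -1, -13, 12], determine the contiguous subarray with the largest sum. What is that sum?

Using Kadane's algorithm on [9, 12, -2, 15, -3, -1, -13, 12]:

Scanning through the array:
Position 1 (value 12): max_ending_here = 21, max_so_far = 21
Position 2 (value -2): max_ending_here = 19, max_so_far = 21
Position 3 (value 15): max_ending_here = 34, max_so_far = 34
Position 4 (value -3): max_ending_here = 31, max_so_far = 34
Position 5 (value -1): max_ending_here = 30, max_so_far = 34
Position 6 (value -13): max_ending_here = 17, max_so_far = 34
Position 7 (value 12): max_ending_here = 29, max_so_far = 34

Maximum subarray: [9, 12, -2, 15]
Maximum sum: 34

The maximum subarray is [9, 12, -2, 15] with sum 34. This subarray runs from index 0 to index 3.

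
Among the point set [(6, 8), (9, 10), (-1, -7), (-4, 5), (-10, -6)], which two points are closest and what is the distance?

Computing all pairwise distances among 5 points:

d((6, 8), (9, 10)) = 3.6056 <-- minimum
d((6, 8), (-1, -7)) = 16.5529
d((6, 8), (-4, 5)) = 10.4403
d((6, 8), (-10, -6)) = 21.2603
d((9, 10), (-1, -7)) = 19.7231
d((9, 10), (-4, 5)) = 13.9284
d((9, 10), (-10, -6)) = 24.8395
d((-1, -7), (-4, 5)) = 12.3693
d((-1, -7), (-10, -6)) = 9.0554
d((-4, 5), (-10, -6)) = 12.53

Closest pair: (6, 8) and (9, 10) with distance 3.6056

The closest pair is (6, 8) and (9, 10) with Euclidean distance 3.6056. For 5 points, brute-force pairwise comparison is shown above. For large n, the divide-and-conquer algorithm (sort by x, recurse on halves, check the dividing strip) achieves O(n log n).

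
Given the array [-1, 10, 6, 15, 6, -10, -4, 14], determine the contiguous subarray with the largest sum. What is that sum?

Using Kadane's algorithm on [-1, 10, 6, 15, 6, -10, -4, 14]:

Scanning through the array:
Position 1 (value 10): max_ending_here = 10, max_so_far = 10
Position 2 (value 6): max_ending_here = 16, max_so_far = 16
Position 3 (value 15): max_ending_here = 31, max_so_far = 31
Position 4 (value 6): max_ending_here = 37, max_so_far = 37
Position 5 (value -10): max_ending_here = 27, max_so_far = 37
Position 6 (value -4): max_ending_here = 23, max_so_far = 37
Position 7 (value 14): max_ending_here = 37, max_so_far = 37

Maximum subarray: [10, 6, 15, 6]
Maximum sum: 37

The maximum subarray is [10, 6, 15, 6] with sum 37. This subarray runs from index 1 to index 4.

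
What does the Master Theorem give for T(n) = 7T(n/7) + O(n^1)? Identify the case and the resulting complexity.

Master Theorem for T(n) = 7T(n/7) + O(n^1):

a = 7, b = 7, c = 1
log_b(a) = log_7(7) = 1.0000

Case 2: c = 1 = log_7(7) = 1.0000
T(n) = O(n^1 log n) = O(n log n)

For T(n) = 7T(n/7) + O(n^1): log_7(7) = 1.0000. This is Case 2 of the Master Theorem (c = log_b(a), equal work at all levels), giving O(n log n).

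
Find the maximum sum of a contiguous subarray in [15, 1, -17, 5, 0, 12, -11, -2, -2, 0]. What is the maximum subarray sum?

Using Kadane's algorithm on [15, 1, -17, 5, 0, 12, -11, -2, -2, 0]:

Scanning through the array:
Position 1 (value 1): max_ending_here = 16, max_so_far = 16
Position 2 (value -17): max_ending_here = -1, max_so_far = 16
Position 3 (value 5): max_ending_here = 5, max_so_far = 16
Position 4 (value 0): max_ending_here = 5, max_so_far = 16
Position 5 (value 12): max_ending_here = 17, max_so_far = 17
Position 6 (value -11): max_ending_here = 6, max_so_far = 17
Position 7 (value -2): max_ending_here = 4, max_so_far = 17
Position 8 (value -2): max_ending_here = 2, max_so_far = 17
Position 9 (value 0): max_ending_here = 2, max_so_far = 17

Maximum subarray: [5, 0, 12]
Maximum sum: 17

The maximum subarray is [5, 0, 12] with sum 17. This subarray runs from index 3 to index 5.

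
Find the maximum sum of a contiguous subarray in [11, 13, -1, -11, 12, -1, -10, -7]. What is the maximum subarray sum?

Using Kadane's algorithm on [11, 13, -1, -11, 12, -1, -10, -7]:

Scanning through the array:
Position 1 (value 13): max_ending_here = 24, max_so_far = 24
Position 2 (value -1): max_ending_here = 23, max_so_far = 24
Position 3 (value -11): max_ending_here = 12, max_so_far = 24
Position 4 (value 12): max_ending_here = 24, max_so_far = 24
Position 5 (value -1): max_ending_here = 23, max_so_far = 24
Position 6 (value -10): max_ending_here = 13, max_so_far = 24
Position 7 (value -7): max_ending_here = 6, max_so_far = 24

Maximum subarray: [11, 13]
Maximum sum: 24

The maximum subarray is [11, 13] with sum 24. This subarray runs from index 0 to index 1.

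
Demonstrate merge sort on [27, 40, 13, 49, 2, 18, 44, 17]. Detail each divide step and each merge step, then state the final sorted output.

Merge sort trace:

Split: [27, 40, 13, 49, 2, 18, 44, 17] -> [27, 40, 13, 49] and [2, 18, 44, 17]
  Split: [27, 40, 13, 49] -> [27, 40] and [13, 49]
    Split: [27, 40] -> [27] and [40]
    Merge: [27] + [40] -> [27, 40]
    Split: [13, 49] -> [13] and [49]
    Merge: [13] + [49] -> [13, 49]
  Merge: [27, 40] + [13, 49] -> [13, 27, 40, 49]
  Split: [2, 18, 44, 17] -> [2, 18] and [44, 17]
    Split: [2, 18] -> [2] and [18]
    Merge: [2] + [18] -> [2, 18]
    Split: [44, 17] -> [44] and [17]
    Merge: [44] + [17] -> [17, 44]
  Merge: [2, 18] + [17, 44] -> [2, 17, 18, 44]
Merge: [13, 27, 40, 49] + [2, 17, 18, 44] -> [2, 13, 17, 18, 27, 40, 44, 49]

Final sorted array: [2, 13, 17, 18, 27, 40, 44, 49]

The merge sort proceeds by recursively splitting the array and merging sorted halves.
After all merges, the sorted array is [2, 13, 17, 18, 27, 40, 44, 49].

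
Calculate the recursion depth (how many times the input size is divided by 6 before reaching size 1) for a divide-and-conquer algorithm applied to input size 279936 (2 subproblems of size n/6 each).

For divide and conquer with division factor 6:

Problem sizes at each level:
Level 0: 279936
Level 1: 46656
Level 2: 7776
Level 3: 1296
Level 4: 216
Level 5: 36
Level 6: 6
Level 7: 1

The root is level 0 and the size-1 base case is level 7 (the tree spans levels 0 through 7, i.e. 8 levels counting the root), so the depth is the number of divisions: log_6(279936) = 7

The recursion tree depth is log_6(279936) = 7. At each level, the problem size is divided by 6, so it takes 7 divisions to reduce to a base case of size 1. The algorithm makes 2 recursive calls at each level.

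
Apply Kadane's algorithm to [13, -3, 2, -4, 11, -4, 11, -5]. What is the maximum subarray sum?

Using Kadane's algorithm on [13, -3, 2, -4, 11, -4, 11, -5]:

Scanning through the array:
Position 1 (value -3): max_ending_here = 10, max_so_far = 13
Position 2 (value 2): max_ending_here = 12, max_so_far = 13
Position 3 (value -4): max_ending_here = 8, max_so_far = 13
Position 4 (value 11): max_ending_here = 19, max_so_far = 19
Position 5 (value -4): max_ending_here = 15, max_so_far = 19
Position 6 (value 11): max_ending_here = 26, max_so_far = 26
Position 7 (value -5): max_ending_here = 21, max_so_far = 26

Maximum subarray: [13, -3, 2, -4, 11, -4, 11]
Maximum sum: 26

The maximum subarray is [13, -3, 2, -4, 11, -4, 11] with sum 26. This subarray runs from index 0 to index 6.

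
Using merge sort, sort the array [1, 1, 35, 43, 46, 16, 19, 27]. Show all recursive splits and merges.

Merge sort trace:

Split: [1, 1, 35, 43, 46, 16, 19, 27] -> [1, 1, 35, 43] and [46, 16, 19, 27]
  Split: [1, 1, 35, 43] -> [1, 1] and [35, 43]
    Split: [1, 1] -> [1] and [1]
    Merge: [1] + [1] -> [1, 1]
    Split: [35, 43] -> [35] and [43]
    Merge: [35] + [43] -> [35, 43]
  Merge: [1, 1] + [35, 43] -> [1, 1, 35, 43]
  Split: [46, 16, 19, 27] -> [46, 16] and [19, 27]
    Split: [46, 16] -> [46] and [16]
    Merge: [46] + [16] -> [16, 46]
    Split: [19, 27] -> [19] and [27]
    Merge: [19] + [27] -> [19, 27]
  Merge: [16, 46] + [19, 27] -> [16, 19, 27, 46]
Merge: [1, 1, 35, 43] + [16, 19, 27, 46] -> [1, 1, 16, 19, 27, 35, 43, 46]

Final sorted array: [1, 1, 16, 19, 27, 35, 43, 46]

The merge sort proceeds by recursively splitting the array and merging sorted halves.
After all merges, the sorted array is [1, 1, 16, 19, 27, 35, 43, 46].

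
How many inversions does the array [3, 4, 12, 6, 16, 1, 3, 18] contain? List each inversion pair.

Finding inversions in [3, 4, 12, 6, 16, 1, 3, 18]:

(0, 5): arr[0]=3 > arr[5]=1
(1, 5): arr[1]=4 > arr[5]=1
(1, 6): arr[1]=4 > arr[6]=3
(2, 3): arr[2]=12 > arr[3]=6
(2, 5): arr[2]=12 > arr[5]=1
(2, 6): arr[2]=12 > arr[6]=3
(3, 5): arr[3]=6 > arr[5]=1
(3, 6): arr[3]=6 > arr[6]=3
(4, 5): arr[4]=16 > arr[5]=1
(4, 6): arr[4]=16 > arr[6]=3

Total inversions: 10

The array has 10 inversion(s): (0,5), (1,5), (1,6), (2,3), (2,5), (2,6), (3,5), (3,6), (4,5), (4,6). Each pair (i,j) satisfies i < j and arr[i] > arr[j].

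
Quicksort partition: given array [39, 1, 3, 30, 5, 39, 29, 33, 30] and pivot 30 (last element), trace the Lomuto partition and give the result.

Lomuto partition with pivot = 30:

Initial array: [39, 1, 3, 30, 5, 39, 29, 33, 30]

arr[0]=39 > 30: no swap
arr[1]=1 <= 30: swap with position 0, array becomes [1, 39, 3, 30, 5, 39, 29, 33, 30]
arr[2]=3 <= 30: swap with position 1, array becomes [1, 3, 39, 30, 5, 39, 29, 33, 30]
arr[3]=30 <= 30: swap with position 2, array becomes [1, 3, 30, 39, 5, 39, 29, 33, 30]
arr[4]=5 <= 30: swap with position 3, array becomes [1, 3, 30, 5, 39, 39, 29, 33, 30]
arr[5]=39 > 30: no swap
arr[6]=29 <= 30: swap with position 4, array becomes [1, 3, 30, 5, 29, 39, 39, 33, 30]
arr[7]=33 > 30: no swap

Place pivot at position 5: [1, 3, 30, 5, 29, 30, 39, 33, 39]
Pivot position: 5

After partitioning with pivot 30, the array becomes [1, 3, 30, 5, 29, 30, 39, 33, 39]. The pivot is placed at index 5. All elements to the left of the pivot are <= 30, and all elements to the right are > 30.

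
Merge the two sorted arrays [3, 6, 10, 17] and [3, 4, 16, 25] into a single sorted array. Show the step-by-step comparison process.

Merging process:

Compare 3 vs 3: take 3 from left. Merged: [3]
Compare 6 vs 3: take 3 from right. Merged: [3, 3]
Compare 6 vs 4: take 4 from right. Merged: [3, 3, 4]
Compare 6 vs 16: take 6 from left. Merged: [3, 3, 4, 6]
Compare 10 vs 16: take 10 from left. Merged: [3, 3, 4, 6, 10]
Compare 17 vs 16: take 16 from right. Merged: [3, 3, 4, 6, 10, 16]
Compare 17 vs 25: take 17 from left. Merged: [3, 3, 4, 6, 10, 16, 17]
Append remaining from right: [25]. Merged: [3, 3, 4, 6, 10, 16, 17, 25]

Final merged array: [3, 3, 4, 6, 10, 16, 17, 25]
Total comparisons: 7

The merged array is [3, 3, 4, 6, 10, 16, 17, 25], requiring 7 comparisons. The merge step runs in O(n) time where n is the total number of elements.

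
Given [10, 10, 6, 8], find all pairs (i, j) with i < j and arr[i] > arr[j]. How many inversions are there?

Finding inversions in [10, 10, 6, 8]:

(0, 2): arr[0]=10 > arr[2]=6
(0, 3): arr[0]=10 > arr[3]=8
(1, 2): arr[1]=10 > arr[2]=6
(1, 3): arr[1]=10 > arr[3]=8

Total inversions: 4

The array has 4 inversion(s): (0,2), (0,3), (1,2), (1,3). Each pair (i,j) satisfies i < j and arr[i] > arr[j].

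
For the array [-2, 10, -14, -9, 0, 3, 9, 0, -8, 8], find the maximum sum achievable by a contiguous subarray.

Using Kadane's algorithm on [-2, 10, -14, -9, 0, 3, 9, 0, -8, 8]:

Scanning through the array:
Position 1 (value 10): max_ending_here = 10, max_so_far = 10
Position 2 (value -14): max_ending_here = -4, max_so_far = 10
Position 3 (value -9): max_ending_here = -9, max_so_far = 10
Position 4 (value 0): max_ending_here = 0, max_so_far = 10
Position 5 (value 3): max_ending_here = 3, max_so_far = 10
Position 6 (value 9): max_ending_here = 12, max_so_far = 12
Position 7 (value 0): max_ending_here = 12, max_so_far = 12
Position 8 (value -8): max_ending_here = 4, max_so_far = 12
Position 9 (value 8): max_ending_here = 12, max_so_far = 12

Maximum subarray: [0, 3, 9]
Maximum sum: 12

The maximum subarray is [0, 3, 9] with sum 12. This subarray runs from index 4 to index 6.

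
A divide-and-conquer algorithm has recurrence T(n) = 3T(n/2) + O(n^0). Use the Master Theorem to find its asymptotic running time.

Master Theorem for T(n) = 3T(n/2) + O(n^0):

a = 3, b = 2, c = 0
log_b(a) = log_2(3) = 1.5850

Case 1: c = 0 < log_2(3) = 1.5850
T(n) = O(n^(log_2 3))

For T(n) = 3T(n/2) + O(n^0): log_2(3) = 1.5850. This is Case 1 of the Master Theorem (c < log_b(a), work dominated by leaves), giving O(n^(log_2 3)).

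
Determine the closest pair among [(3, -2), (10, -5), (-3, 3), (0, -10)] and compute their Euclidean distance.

Computing all pairwise distances among 4 points:

d((3, -2), (10, -5)) = 7.6158 <-- minimum
d((3, -2), (-3, 3)) = 7.8102
d((3, -2), (0, -10)) = 8.544
d((10, -5), (-3, 3)) = 15.2643
d((10, -5), (0, -10)) = 11.1803
d((-3, 3), (0, -10)) = 13.3417

Closest pair: (3, -2) and (10, -5) with distance 7.6158

The closest pair is (3, -2) and (10, -5) with Euclidean distance 7.6158. For 4 points, brute-force pairwise comparison is shown above. For large n, the divide-and-conquer algorithm (sort by x, recurse on halves, check the dividing strip) achieves O(n log n).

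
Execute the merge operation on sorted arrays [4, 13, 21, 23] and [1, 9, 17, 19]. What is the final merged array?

Merging process:

Compare 4 vs 1: take 1 from right. Merged: [1]
Compare 4 vs 9: take 4 from left. Merged: [1, 4]
Compare 13 vs 9: take 9 from right. Merged: [1, 4, 9]
Compare 13 vs 17: take 13 from left. Merged: [1, 4, 9, 13]
Compare 21 vs 17: take 17 from right. Merged: [1, 4, 9, 13, 17]
Compare 21 vs 19: take 19 from right. Merged: [1, 4, 9, 13, 17, 19]
Append remaining from left: [21, 23]. Merged: [1, 4, 9, 13, 17, 19, 21, 23]

Final merged array: [1, 4, 9, 13, 17, 19, 21, 23]
Total comparisons: 6

The merged array is [1, 4, 9, 13, 17, 19, 21, 23], requiring 6 comparisons. The merge step runs in O(n) time where n is the total number of elements.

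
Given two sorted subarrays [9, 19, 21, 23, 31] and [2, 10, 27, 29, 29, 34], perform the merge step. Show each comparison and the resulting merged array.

Merging process:

Compare 9 vs 2: take 2 from right. Merged: [2]
Compare 9 vs 10: take 9 from left. Merged: [2, 9]
Compare 19 vs 10: take 10 from right. Merged: [2, 9, 10]
Compare 19 vs 27: take 19 from left. Merged: [2, 9, 10, 19]
Compare 21 vs 27: take 21 from left. Merged: [2, 9, 10, 19, 21]
Compare 23 vs 27: take 23 from left. Merged: [2, 9, 10, 19, 21, 23]
Compare 31 vs 27: take 27 from right. Merged: [2, 9, 10, 19, 21, 23, 27]
Compare 31 vs 29: take 29 from right. Merged: [2, 9, 10, 19, 21, 23, 27, 29]
Compare 31 vs 29: take 29 from right. Merged: [2, 9, 10, 19, 21, 23, 27, 29, 29]
Compare 31 vs 34: take 31 from left. Merged: [2, 9, 10, 19, 21, 23, 27, 29, 29, 31]
Append remaining from right: [34]. Merged: [2, 9, 10, 19, 21, 23, 27, 29, 29, 31, 34]

Final merged array: [2, 9, 10, 19, 21, 23, 27, 29, 29, 31, 34]
Total comparisons: 10

The merged array is [2, 9, 10, 19, 21, 23, 27, 29, 29, 31, 34], requiring 10 comparisons. The merge step runs in O(n) time where n is the total number of elements.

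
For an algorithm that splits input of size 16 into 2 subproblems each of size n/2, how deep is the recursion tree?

For divide and conquer with division factor 2:

Problem sizes at each level:
Level 0: 16
Level 1: 8
Level 2: 4
Level 3: 2
Level 4: 1

The root is level 0 and the size-1 base case is level 4 (the tree spans levels 0 through 4, i.e. 5 levels counting the root), so the depth is the number of divisions: log_2(16) = 4

The recursion tree depth is log_2(16) = 4. At each level, the problem size is divided by 2, so it takes 4 divisions to reduce to a base case of size 1. The algorithm makes 2 recursive calls at each level.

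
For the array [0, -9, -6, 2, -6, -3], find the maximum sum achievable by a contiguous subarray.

Using Kadane's algorithm on [0, -9, -6, 2, -6, -3]:

Scanning through the array:
Position 1 (value -9): max_ending_here = -9, max_so_far = 0
Position 2 (value -6): max_ending_here = -6, max_so_far = 0
Position 3 (value 2): max_ending_here = 2, max_so_far = 2
Position 4 (value -6): max_ending_here = -4, max_so_far = 2
Position 5 (value -3): max_ending_here = -3, max_so_far = 2

Maximum subarray: [2]
Maximum sum: 2

The maximum subarray is [2] with sum 2. This subarray runs from index 3 to index 3.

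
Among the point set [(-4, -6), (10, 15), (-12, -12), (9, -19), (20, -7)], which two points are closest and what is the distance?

Computing all pairwise distances among 5 points:

d((-4, -6), (10, 15)) = 25.2389
d((-4, -6), (-12, -12)) = 10.0 <-- minimum
d((-4, -6), (9, -19)) = 18.3848
d((-4, -6), (20, -7)) = 24.0208
d((10, 15), (-12, -12)) = 34.8281
d((10, 15), (9, -19)) = 34.0147
d((10, 15), (20, -7)) = 24.1661
d((-12, -12), (9, -19)) = 22.1359
d((-12, -12), (20, -7)) = 32.3883
d((9, -19), (20, -7)) = 16.2788

Closest pair: (-4, -6) and (-12, -12) with distance 10.0

The closest pair is (-4, -6) and (-12, -12) with Euclidean distance 10.0. For 5 points, brute-force pairwise comparison is shown above. For large n, the divide-and-conquer algorithm (sort by x, recurse on halves, check the dividing strip) achieves O(n log n).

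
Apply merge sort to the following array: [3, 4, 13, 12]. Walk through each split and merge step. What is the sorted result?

Merge sort trace:

Split: [3, 4, 13, 12] -> [3, 4] and [13, 12]
  Split: [3, 4] -> [3] and [4]
  Merge: [3] + [4] -> [3, 4]
  Split: [13, 12] -> [13] and [12]
  Merge: [13] + [12] -> [12, 13]
Merge: [3, 4] + [12, 13] -> [3, 4, 12, 13]

Final sorted array: [3, 4, 12, 13]

The merge sort proceeds by recursively splitting the array and merging sorted halves.
After all merges, the sorted array is [3, 4, 12, 13].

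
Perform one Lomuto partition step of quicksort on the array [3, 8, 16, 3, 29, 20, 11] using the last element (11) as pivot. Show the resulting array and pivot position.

Lomuto partition with pivot = 11:

Initial array: [3, 8, 16, 3, 29, 20, 11]

arr[0]=3 <= 11: swap with position 0, array becomes [3, 8, 16, 3, 29, 20, 11]
arr[1]=8 <= 11: swap with position 1, array becomes [3, 8, 16, 3, 29, 20, 11]
arr[2]=16 > 11: no swap
arr[3]=3 <= 11: swap with position 2, array becomes [3, 8, 3, 16, 29, 20, 11]
arr[4]=29 > 11: no swap
arr[5]=20 > 11: no swap

Place pivot at position 3: [3, 8, 3, 11, 29, 20, 16]
Pivot position: 3

After partitioning with pivot 11, the array becomes [3, 8, 3, 11, 29, 20, 16]. The pivot is placed at index 3. All elements to the left of the pivot are <= 11, and all elements to the right are > 11.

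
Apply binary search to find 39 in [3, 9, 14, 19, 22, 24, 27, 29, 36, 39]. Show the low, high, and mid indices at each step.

Binary search for 39 in [3, 9, 14, 19, 22, 24, 27, 29, 36, 39]:

lo=0, hi=9, mid=4, arr[mid]=22 -> 22 < 39, search right half
lo=5, hi=9, mid=7, arr[mid]=29 -> 29 < 39, search right half
lo=8, hi=9, mid=8, arr[mid]=36 -> 36 < 39, search right half
lo=9, hi=9, mid=9, arr[mid]=39 -> Found target at index 9!

Binary search finds 39 at index 9 after 4 comparisons. The search repeatedly halves the search space by comparing with the middle element.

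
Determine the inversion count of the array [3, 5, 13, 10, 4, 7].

Finding inversions in [3, 5, 13, 10, 4, 7]:

(1, 4): arr[1]=5 > arr[4]=4
(2, 3): arr[2]=13 > arr[3]=10
(2, 4): arr[2]=13 > arr[4]=4
(2, 5): arr[2]=13 > arr[5]=7
(3, 4): arr[3]=10 > arr[4]=4
(3, 5): arr[3]=10 > arr[5]=7

Total inversions: 6

The array has 6 inversion(s): (1,4), (2,3), (2,4), (2,5), (3,4), (3,5). Each pair (i,j) satisfies i < j and arr[i] > arr[j].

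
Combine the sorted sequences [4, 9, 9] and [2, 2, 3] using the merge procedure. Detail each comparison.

Merging process:

Compare 4 vs 2: take 2 from right. Merged: [2]
Compare 4 vs 2: take 2 from right. Merged: [2, 2]
Compare 4 vs 3: take 3 from right. Merged: [2, 2, 3]
Append remaining from left: [4, 9, 9]. Merged: [2, 2, 3, 4, 9, 9]

Final merged array: [2, 2, 3, 4, 9, 9]
Total comparisons: 3

The merged array is [2, 2, 3, 4, 9, 9], requiring 3 comparisons. The merge step runs in O(n) time where n is the total number of elements.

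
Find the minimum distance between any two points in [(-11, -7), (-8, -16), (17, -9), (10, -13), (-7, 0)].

Computing all pairwise distances among 5 points:

d((-11, -7), (-8, -16)) = 9.4868
d((-11, -7), (17, -9)) = 28.0713
d((-11, -7), (10, -13)) = 21.8403
d((-11, -7), (-7, 0)) = 8.0623 <-- minimum
d((-8, -16), (17, -9)) = 25.9615
d((-8, -16), (10, -13)) = 18.2483
d((-8, -16), (-7, 0)) = 16.0312
d((17, -9), (10, -13)) = 8.0623 <-- minimum
d((17, -9), (-7, 0)) = 25.632
d((10, -13), (-7, 0)) = 21.4009

Minimum distance: 8.0623 (tie among 2 pairs: (-11, -7) and (-7, 0); (17, -9) and (10, -13))

The minimum Euclidean distance is 8.0623. There is a tie: 2 pairs achieve this minimum — (-11, -7) and (-7, 0); (17, -9) and (10, -13). Any of these is a valid closest pair. For 5 points, brute-force pairwise comparison is shown above. For large n, the divide-and-conquer algorithm (sort by x, recurse on halves, check the dividing strip) achieves O(n log n).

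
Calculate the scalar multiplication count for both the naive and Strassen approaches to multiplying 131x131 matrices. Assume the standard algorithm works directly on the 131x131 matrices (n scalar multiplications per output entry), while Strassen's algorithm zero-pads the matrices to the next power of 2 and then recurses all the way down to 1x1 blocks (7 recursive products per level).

Matrix multiplication for 131x131 matrices:

Strassen's algorithm requires power-of-2 dimensions. Pad 131x131 to 256x256 (next power of 2).

Standard algorithm: 131^3 = 2248091 multiplications
Strassen's algorithm: 7^(log2(256)) = 7^8 = 5764801 multiplications
Difference: 2248091 - 5764801 = -3516710 (Strassen uses MORE here due to padding overhead — for small or just-over-power-of-2 n, padding can outweigh the per-level savings)

Standard: 2248091 multiplications (131^3). Strassen: 5764801 multiplications (7^8, after padding to 256x256). Strassen reduces 8 recursive multiplications to 7 at each level.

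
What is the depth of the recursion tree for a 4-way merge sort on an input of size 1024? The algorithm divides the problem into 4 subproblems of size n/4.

For divide and conquer with division factor 4:

Problem sizes at each level:
Level 0: 1024
Level 1: 256
Level 2: 64
Level 3: 16
Level 4: 4
Level 5: 1

The root is level 0 and the size-1 base case is level 5 (the tree spans levels 0 through 5, i.e. 6 levels counting the root), so the depth is the number of divisions: log_4(1024) = 5

The recursion tree depth is log_4(1024) = 5. At each level, the problem size is divided by 4, so it takes 5 divisions to reduce to a base case of size 1. The algorithm makes 4 recursive calls at each level.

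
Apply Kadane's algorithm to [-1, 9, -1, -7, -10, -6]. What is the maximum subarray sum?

Using Kadane's algorithm on [-1, 9, -1, -7, -10, -6]:

Scanning through the array:
Position 1 (value 9): max_ending_here = 9, max_so_far = 9
Position 2 (value -1): max_ending_here = 8, max_so_far = 9
Position 3 (value -7): max_ending_here = 1, max_so_far = 9
Position 4 (value -10): max_ending_here = -9, max_so_far = 9
Position 5 (value -6): max_ending_here = -6, max_so_far = 9

Maximum subarray: [9]
Maximum sum: 9

The maximum subarray is [9] with sum 9. This subarray runs from index 1 to index 1.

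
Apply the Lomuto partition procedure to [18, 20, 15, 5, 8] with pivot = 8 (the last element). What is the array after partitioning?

Lomuto partition with pivot = 8:

Initial array: [18, 20, 15, 5, 8]

arr[0]=18 > 8: no swap
arr[1]=20 > 8: no swap
arr[2]=15 > 8: no swap
arr[3]=5 <= 8: swap with position 0, array becomes [5, 20, 15, 18, 8]

Place pivot at position 1: [5, 8, 15, 18, 20]
Pivot position: 1

After partitioning with pivot 8, the array becomes [5, 8, 15, 18, 20]. The pivot is placed at index 1. All elements to the left of the pivot are <= 8, and all elements to the right are > 8.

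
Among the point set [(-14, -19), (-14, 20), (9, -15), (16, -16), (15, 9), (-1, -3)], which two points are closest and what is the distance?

Computing all pairwise distances among 6 points:

d((-14, -19), (-14, 20)) = 39.0
d((-14, -19), (9, -15)) = 23.3452
d((-14, -19), (16, -16)) = 30.1496
d((-14, -19), (15, 9)) = 40.3113
d((-14, -19), (-1, -3)) = 20.6155
d((-14, 20), (9, -15)) = 41.8808
d((-14, 20), (16, -16)) = 46.8615
d((-14, 20), (15, 9)) = 31.0161
d((-14, 20), (-1, -3)) = 26.4197
d((9, -15), (16, -16)) = 7.0711 <-- minimum
d((9, -15), (15, 9)) = 24.7386
d((9, -15), (-1, -3)) = 15.6205
d((16, -16), (15, 9)) = 25.02
d((16, -16), (-1, -3)) = 21.4009
d((15, 9), (-1, -3)) = 20.0

Closest pair: (9, -15) and (16, -16) with distance 7.0711

The closest pair is (9, -15) and (16, -16) with Euclidean distance 7.0711. For 6 points, brute-force pairwise comparison is shown above. For large n, the divide-and-conquer algorithm (sort by x, recurse on halves, check the dividing strip) achieves O(n log n).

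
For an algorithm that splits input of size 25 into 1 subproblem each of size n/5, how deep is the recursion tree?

For divide and conquer with division factor 5:

Problem sizes at each level:
Level 0: 25
Level 1: 5
Level 2: 1

The root is level 0 and the size-1 base case is level 2 (the tree spans levels 0 through 2, i.e. 3 levels counting the root), so the depth is the number of divisions: log_5(25) = 2

The recursion tree depth is log_5(25) = 2. At each level, the problem size is divided by 5, so it takes 2 divisions to reduce to a base case of size 1. The algorithm makes 1 recursive call at each level.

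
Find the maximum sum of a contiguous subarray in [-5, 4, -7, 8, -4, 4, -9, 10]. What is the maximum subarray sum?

Using Kadane's algorithm on [-5, 4, -7, 8, -4, 4, -9, 10]:

Scanning through the array:
Position 1 (value 4): max_ending_here = 4, max_so_far = 4
Position 2 (value -7): max_ending_here = -3, max_so_far = 4
Position 3 (value 8): max_ending_here = 8, max_so_far = 8
Position 4 (value -4): max_ending_here = 4, max_so_far = 8
Position 5 (value 4): max_ending_here = 8, max_so_far = 8
Position 6 (value -9): max_ending_here = -1, max_so_far = 8
Position 7 (value 10): max_ending_here = 10, max_so_far = 10

Maximum subarray: [10]
Maximum sum: 10

The maximum subarray is [10] with sum 10. This subarray runs from index 7 to index 7.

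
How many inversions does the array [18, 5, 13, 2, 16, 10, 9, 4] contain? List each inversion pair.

Finding inversions in [18, 5, 13, 2, 16, 10, 9, 4]:

(0, 1): arr[0]=18 > arr[1]=5
(0, 2): arr[0]=18 > arr[2]=13
(0, 3): arr[0]=18 > arr[3]=2
(0, 4): arr[0]=18 > arr[4]=16
(0, 5): arr[0]=18 > arr[5]=10
(0, 6): arr[0]=18 > arr[6]=9
(0, 7): arr[0]=18 > arr[7]=4
(1, 3): arr[1]=5 > arr[3]=2
(1, 7): arr[1]=5 > arr[7]=4
(2, 3): arr[2]=13 > arr[3]=2
(2, 5): arr[2]=13 > arr[5]=10
(2, 6): arr[2]=13 > arr[6]=9
(2, 7): arr[2]=13 > arr[7]=4
(4, 5): arr[4]=16 > arr[5]=10
(4, 6): arr[4]=16 > arr[6]=9
(4, 7): arr[4]=16 > arr[7]=4
(5, 6): arr[5]=10 > arr[6]=9
(5, 7): arr[5]=10 > arr[7]=4
(6, 7): arr[6]=9 > arr[7]=4

Total inversions: 19

The array has 19 inversion(s): (0,1), (0,2), (0,3), (0,4), (0,5), (0,6), (0,7), (1,3), (1,7), (2,3), (2,5), (2,6), (2,7), (4,5), (4,6), (4,7), (5,6), (5,7), (6,7). Each pair (i,j) satisfies i < j and arr[i] > arr[j].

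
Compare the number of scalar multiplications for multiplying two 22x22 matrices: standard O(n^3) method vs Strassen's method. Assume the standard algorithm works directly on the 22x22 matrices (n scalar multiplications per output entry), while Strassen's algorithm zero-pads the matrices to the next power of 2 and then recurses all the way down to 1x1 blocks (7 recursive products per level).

Matrix multiplication for 22x22 matrices:

Strassen's algorithm requires power-of-2 dimensions. Pad 22x22 to 32x32 (next power of 2).

Standard algorithm: 22^3 = 10648 multiplications
Strassen's algorithm: 7^(log2(32)) = 7^5 = 16807 multiplications
Difference: 10648 - 16807 = -6159 (Strassen uses MORE here due to padding overhead — for small or just-over-power-of-2 n, padding can outweigh the per-level savings)

Standard: 10648 multiplications (22^3). Strassen: 16807 multiplications (7^5, after padding to 32x32). Strassen reduces 8 recursive multiplications to 7 at each level.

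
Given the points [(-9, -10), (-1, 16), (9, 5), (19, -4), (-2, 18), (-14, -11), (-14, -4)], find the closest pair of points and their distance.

Computing all pairwise distances among 7 points:

d((-9, -10), (-1, 16)) = 27.2029
d((-9, -10), (9, 5)) = 23.4307
d((-9, -10), (19, -4)) = 28.6356
d((-9, -10), (-2, 18)) = 28.8617
d((-9, -10), (-14, -11)) = 5.099
d((-9, -10), (-14, -4)) = 7.8102
d((-1, 16), (9, 5)) = 14.8661
d((-1, 16), (19, -4)) = 28.2843
d((-1, 16), (-2, 18)) = 2.2361 <-- minimum
d((-1, 16), (-14, -11)) = 29.9666
d((-1, 16), (-14, -4)) = 23.8537
d((9, 5), (19, -4)) = 13.4536
d((9, 5), (-2, 18)) = 17.0294
d((9, 5), (-14, -11)) = 28.0179
d((9, 5), (-14, -4)) = 24.6982
d((19, -4), (-2, 18)) = 30.4138
d((19, -4), (-14, -11)) = 33.7343
d((19, -4), (-14, -4)) = 33.0
d((-2, 18), (-14, -11)) = 31.3847
d((-2, 18), (-14, -4)) = 25.0599
d((-14, -11), (-14, -4)) = 7.0

Closest pair: (-1, 16) and (-2, 18) with distance 2.2361

The closest pair is (-1, 16) and (-2, 18) with Euclidean distance 2.2361. For 7 points, brute-force pairwise comparison is shown above. For large n, the divide-and-conquer algorithm (sort by x, recurse on halves, check the dividing strip) achieves O(n log n).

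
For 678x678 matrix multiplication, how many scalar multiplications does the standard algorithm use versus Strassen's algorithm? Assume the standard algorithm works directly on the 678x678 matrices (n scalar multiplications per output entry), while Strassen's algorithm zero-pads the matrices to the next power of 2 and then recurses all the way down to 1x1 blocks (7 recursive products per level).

Matrix multiplication for 678x678 matrices:

Strassen's algorithm requires power-of-2 dimensions. Pad 678x678 to 1024x1024 (next power of 2).

Standard algorithm: 678^3 = 311665752 multiplications
Strassen's algorithm: 7^(log2(1024)) = 7^10 = 282475249 multiplications
Savings: 311665752 - 282475249 = 29190503 multiplications

Standard: 311665752 multiplications (678^3). Strassen: 282475249 multiplications (7^10, after padding to 1024x1024). Strassen reduces 8 recursive multiplications to 7 at each level.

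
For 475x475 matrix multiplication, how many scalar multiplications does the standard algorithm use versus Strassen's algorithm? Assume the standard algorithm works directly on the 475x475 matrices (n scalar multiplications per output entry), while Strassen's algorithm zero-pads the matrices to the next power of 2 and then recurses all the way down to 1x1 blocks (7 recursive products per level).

Matrix multiplication for 475x475 matrices:

Strassen's algorithm requires power-of-2 dimensions. Pad 475x475 to 512x512 (next power of 2).

Standard algorithm: 475^3 = 107171875 multiplications
Strassen's algorithm: 7^(log2(512)) = 7^9 = 40353607 multiplications
Savings: 107171875 - 40353607 = 66818268 multiplications

Standard: 107171875 multiplications (475^3). Strassen: 40353607 multiplications (7^9, after padding to 512x512). Strassen reduces 8 recursive multiplications to 7 at each level.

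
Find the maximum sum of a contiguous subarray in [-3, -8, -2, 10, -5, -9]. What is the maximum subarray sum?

Using Kadane's algorithm on [-3, -8, -2, 10, -5, -9]:

Scanning through the array:
Position 1 (value -8): max_ending_here = -8, max_so_far = -3
Position 2 (value -2): max_ending_here = -2, max_so_far = -2
Position 3 (value 10): max_ending_here = 10, max_so_far = 10
Position 4 (value -5): max_ending_here = 5, max_so_far = 10
Position 5 (value -9): max_ending_here = -4, max_so_far = 10

Maximum subarray: [10]
Maximum sum: 10

The maximum subarray is [10] with sum 10. This subarray runs from index 3 to index 3.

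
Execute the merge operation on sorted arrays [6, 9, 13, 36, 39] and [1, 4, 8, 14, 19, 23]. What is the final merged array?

Merging process:

Compare 6 vs 1: take 1 from right. Merged: [1]
Compare 6 vs 4: take 4 from right. Merged: [1, 4]
Compare 6 vs 8: take 6 from left. Merged: [1, 4, 6]
Compare 9 vs 8: take 8 from right. Merged: [1, 4, 6, 8]
Compare 9 vs 14: take 9 from left. Merged: [1, 4, 6, 8, 9]
Compare 13 vs 14: take 13 from left. Merged: [1, 4, 6, 8, 9, 13]
Compare 36 vs 14: take 14 from right. Merged: [1, 4, 6, 8, 9, 13, 14]
Compare 36 vs 19: take 19 from right. Merged: [1, 4, 6, 8, 9, 13, 14, 19]
Compare 36 vs 23: take 23 from right. Merged: [1, 4, 6, 8, 9, 13, 14, 19, 23]
Append remaining from left: [36, 39]. Merged: [1, 4, 6, 8, 9, 13, 14, 19, 23, 36, 39]

Final merged array: [1, 4, 6, 8, 9, 13, 14, 19, 23, 36, 39]
Total comparisons: 9

The merged array is [1, 4, 6, 8, 9, 13, 14, 19, 23, 36, 39], requiring 9 comparisons. The merge step runs in O(n) time where n is the total number of elements.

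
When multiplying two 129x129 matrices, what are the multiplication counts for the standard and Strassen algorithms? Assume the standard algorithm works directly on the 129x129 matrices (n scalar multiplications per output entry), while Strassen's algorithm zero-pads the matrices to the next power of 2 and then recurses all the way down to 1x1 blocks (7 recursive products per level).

Matrix multiplication for 129x129 matrices:

Strassen's algorithm requires power-of-2 dimensions. Pad 129x129 to 256x256 (next power of 2).

Standard algorithm: 129^3 = 2146689 multiplications
Strassen's algorithm: 7^(log2(256)) = 7^8 = 5764801 multiplications
Difference: 2146689 - 5764801 = -3618112 (Strassen uses MORE here due to padding overhead — for small or just-over-power-of-2 n, padding can outweigh the per-level savings)

Standard: 2146689 multiplications (129^3). Strassen: 5764801 multiplications (7^8, after padding to 256x256). Strassen reduces 8 recursive multiplications to 7 at each level.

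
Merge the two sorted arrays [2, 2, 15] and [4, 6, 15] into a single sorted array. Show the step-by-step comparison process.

Merging process:

Compare 2 vs 4: take 2 from left. Merged: [2]
Compare 2 vs 4: take 2 from left. Merged: [2, 2]
Compare 15 vs 4: take 4 from right. Merged: [2, 2, 4]
Compare 15 vs 6: take 6 from right. Merged: [2, 2, 4, 6]
Compare 15 vs 15: take 15 from left. Merged: [2, 2, 4, 6, 15]
Append remaining from right: [15]. Merged: [2, 2, 4, 6, 15, 15]

Final merged array: [2, 2, 4, 6, 15, 15]
Total comparisons: 5

The merged array is [2, 2, 4, 6, 15, 15], requiring 5 comparisons. The merge step runs in O(n) time where n is the total number of elements.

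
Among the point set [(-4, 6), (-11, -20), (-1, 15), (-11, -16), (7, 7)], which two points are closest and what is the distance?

Computing all pairwise distances among 5 points:

d((-4, 6), (-11, -20)) = 26.9258
d((-4, 6), (-1, 15)) = 9.4868
d((-4, 6), (-11, -16)) = 23.0868
d((-4, 6), (7, 7)) = 11.0454
d((-11, -20), (-1, 15)) = 36.4005
d((-11, -20), (-11, -16)) = 4.0 <-- minimum
d((-11, -20), (7, 7)) = 32.45
d((-1, 15), (-11, -16)) = 32.573
d((-1, 15), (7, 7)) = 11.3137
d((-11, -16), (7, 7)) = 29.2062

Closest pair: (-11, -20) and (-11, -16) with distance 4.0

The closest pair is (-11, -20) and (-11, -16) with Euclidean distance 4.0. For 5 points, brute-force pairwise comparison is shown above. For large n, the divide-and-conquer algorithm (sort by x, recurse on halves, check the dividing strip) achieves O(n log n).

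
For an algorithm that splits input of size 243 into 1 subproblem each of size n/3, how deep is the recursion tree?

For divide and conquer with division factor 3:

Problem sizes at each level:
Level 0: 243
Level 1: 81
Level 2: 27
Level 3: 9
Level 4: 3
Level 5: 1

The root is level 0 and the size-1 base case is level 5 (the tree spans levels 0 through 5, i.e. 6 levels counting the root), so the depth is the number of divisions: log_3(243) = 5

The recursion tree depth is log_3(243) = 5. At each level, the problem size is divided by 3, so it takes 5 divisions to reduce to a base case of size 1. The algorithm makes 1 recursive call at each level.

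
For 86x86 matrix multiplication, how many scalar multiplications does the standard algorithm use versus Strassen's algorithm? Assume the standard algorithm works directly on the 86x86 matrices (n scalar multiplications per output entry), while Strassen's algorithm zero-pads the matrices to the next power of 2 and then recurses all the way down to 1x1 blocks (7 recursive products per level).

Matrix multiplication for 86x86 matrices:

Strassen's algorithm requires power-of-2 dimensions. Pad 86x86 to 128x128 (next power of 2).

Standard algorithm: 86^3 = 636056 multiplications
Strassen's algorithm: 7^(log2(128)) = 7^7 = 823543 multiplications
Difference: 636056 - 823543 = -187487 (Strassen uses MORE here due to padding overhead — for small or just-over-power-of-2 n, padding can outweigh the per-level savings)

Standard: 636056 multiplications (86^3). Strassen: 823543 multiplications (7^7, after padding to 128x128). Strassen reduces 8 recursive multiplications to 7 at each level.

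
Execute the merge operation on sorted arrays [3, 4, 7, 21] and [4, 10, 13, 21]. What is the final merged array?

Merging process:

Compare 3 vs 4: take 3 from left. Merged: [3]
Compare 4 vs 4: take 4 from left. Merged: [3, 4]
Compare 7 vs 4: take 4 from right. Merged: [3, 4, 4]
Compare 7 vs 10: take 7 from left. Merged: [3, 4, 4, 7]
Compare 21 vs 10: take 10 from right. Merged: [3, 4, 4, 7, 10]
Compare 21 vs 13: take 13 from right. Merged: [3, 4, 4, 7, 10, 13]
Compare 21 vs 21: take 21 from left. Merged: [3, 4, 4, 7, 10, 13, 21]
Append remaining from right: [21]. Merged: [3, 4, 4, 7, 10, 13, 21, 21]

Final merged array: [3, 4, 4, 7, 10, 13, 21, 21]
Total comparisons: 7

The merged array is [3, 4, 4, 7, 10, 13, 21, 21], requiring 7 comparisons. The merge step runs in O(n) time where n is the total number of elements.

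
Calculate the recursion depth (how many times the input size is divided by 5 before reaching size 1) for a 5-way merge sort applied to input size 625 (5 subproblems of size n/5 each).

For divide and conquer with division factor 5:

Problem sizes at each level:
Level 0: 625
Level 1: 125
Level 2: 25
Level 3: 5
Level 4: 1

The root is level 0 and the size-1 base case is level 4 (the tree spans levels 0 through 4, i.e. 5 levels counting the root), so the depth is the number of divisions: log_5(625) = 4

The recursion tree depth is log_5(625) = 4. At each level, the problem size is divided by 5, so it takes 4 divisions to reduce to a base case of size 1. The algorithm makes 5 recursive calls at each level.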